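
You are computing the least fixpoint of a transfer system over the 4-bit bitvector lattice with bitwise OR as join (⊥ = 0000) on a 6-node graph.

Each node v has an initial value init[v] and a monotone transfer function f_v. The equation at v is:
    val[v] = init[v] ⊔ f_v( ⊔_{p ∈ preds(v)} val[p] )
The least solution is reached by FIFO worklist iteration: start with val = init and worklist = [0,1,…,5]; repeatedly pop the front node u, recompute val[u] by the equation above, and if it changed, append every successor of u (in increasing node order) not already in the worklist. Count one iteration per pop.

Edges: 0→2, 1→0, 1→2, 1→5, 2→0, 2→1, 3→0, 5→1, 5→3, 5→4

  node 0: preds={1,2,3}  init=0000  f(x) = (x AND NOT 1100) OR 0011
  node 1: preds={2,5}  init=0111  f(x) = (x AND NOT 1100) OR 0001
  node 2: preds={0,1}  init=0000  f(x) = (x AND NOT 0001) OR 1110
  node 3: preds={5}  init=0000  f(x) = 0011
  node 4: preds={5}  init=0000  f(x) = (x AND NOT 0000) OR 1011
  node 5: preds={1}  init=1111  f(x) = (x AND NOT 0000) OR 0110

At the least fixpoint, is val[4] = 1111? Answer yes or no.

Worklist (8 pops):
  #1 pop 0: in=0111 → 0011 (was 0000); enqueue []
  #2 pop 1: in=1111 → 0111 (no change)
  #3 pop 2: in=0111 → 1110 (was 0000); enqueue [0,1]
  #4 pop 3: in=1111 → 0011 (was 0000); enqueue []
  #5 pop 4: in=1111 → 1111 (was 0000); enqueue []
  #6 pop 5: in=0111 → 1111 (no change)
  #7 pop 0: in=1111 → 0011 (no change)
  #8 pop 1: in=1111 → 0111 (no change)

Fixpoint:
  val[0] = 0011
  val[1] = 0111
  val[2] = 1110
  val[3] = 0011
  val[4] = 1111
  val[5] = 1111

yes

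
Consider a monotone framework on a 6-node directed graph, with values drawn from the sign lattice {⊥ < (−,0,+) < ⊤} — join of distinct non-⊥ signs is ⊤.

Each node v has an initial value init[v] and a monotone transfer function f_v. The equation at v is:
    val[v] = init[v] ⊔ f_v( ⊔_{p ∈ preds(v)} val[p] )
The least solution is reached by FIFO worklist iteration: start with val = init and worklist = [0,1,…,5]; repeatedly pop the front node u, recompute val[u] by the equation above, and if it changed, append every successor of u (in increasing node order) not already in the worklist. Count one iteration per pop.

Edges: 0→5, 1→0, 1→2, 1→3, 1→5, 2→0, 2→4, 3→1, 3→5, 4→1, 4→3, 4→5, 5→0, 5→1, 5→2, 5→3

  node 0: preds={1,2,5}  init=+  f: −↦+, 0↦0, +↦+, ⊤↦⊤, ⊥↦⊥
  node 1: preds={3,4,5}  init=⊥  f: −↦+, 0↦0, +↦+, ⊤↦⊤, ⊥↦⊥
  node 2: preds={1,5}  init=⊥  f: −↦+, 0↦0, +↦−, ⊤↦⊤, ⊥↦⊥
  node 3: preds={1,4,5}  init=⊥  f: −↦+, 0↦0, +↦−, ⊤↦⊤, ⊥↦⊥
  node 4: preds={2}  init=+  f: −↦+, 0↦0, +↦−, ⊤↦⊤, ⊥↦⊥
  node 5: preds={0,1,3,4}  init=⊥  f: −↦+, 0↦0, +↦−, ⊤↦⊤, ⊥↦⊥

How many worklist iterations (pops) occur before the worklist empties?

Iteration log — 16 steps:
  step 1. node 0  ⊔preds=⊥  new=+  stable
  step 2. node 1  ⊔preds=+  new=+  old=⊥  +wl: 0
  step 3. node 2  ⊔preds=+  new=−  old=⊥  +wl: 
  step 4. node 3  ⊔preds=+  new=−  old=⊥  +wl: 1
  step 5. node 4  ⊔preds=−  new=+  stable
  step 6. node 5  ⊔preds=⊤  new=⊤  old=⊥  +wl: 2,3
  step 7. node 0  ⊔preds=⊤  new=⊤  old=+  +wl: 5
  step 8. node 1  ⊔preds=⊤  new=⊤  old=+  +wl: 0
  step 9. node 2  ⊔preds=⊤  new=⊤  old=−  +wl: 4
  step 10. node 3  ⊔preds=⊤  new=⊤  old=−  +wl: 1
  step 11. node 5  ⊔preds=⊤  new=⊤  stable
  step 12. node 0  ⊔preds=⊤  new=⊤  stable
  step 13. node 4  ⊔preds=⊤  new=⊤  old=+  +wl: 3,5
  step 14. node 1  ⊔preds=⊤  new=⊤  stable
  step 15. node 3  ⊔preds=⊤  new=⊤  stable
  step 16. node 5  ⊔preds=⊤  new=⊤  stable

Least fixpoint reached:
  node 0: ⊤
  node 1: ⊤
  node 2: ⊤
  node 3: ⊤
  node 4: ⊤
  node 5: ⊤

16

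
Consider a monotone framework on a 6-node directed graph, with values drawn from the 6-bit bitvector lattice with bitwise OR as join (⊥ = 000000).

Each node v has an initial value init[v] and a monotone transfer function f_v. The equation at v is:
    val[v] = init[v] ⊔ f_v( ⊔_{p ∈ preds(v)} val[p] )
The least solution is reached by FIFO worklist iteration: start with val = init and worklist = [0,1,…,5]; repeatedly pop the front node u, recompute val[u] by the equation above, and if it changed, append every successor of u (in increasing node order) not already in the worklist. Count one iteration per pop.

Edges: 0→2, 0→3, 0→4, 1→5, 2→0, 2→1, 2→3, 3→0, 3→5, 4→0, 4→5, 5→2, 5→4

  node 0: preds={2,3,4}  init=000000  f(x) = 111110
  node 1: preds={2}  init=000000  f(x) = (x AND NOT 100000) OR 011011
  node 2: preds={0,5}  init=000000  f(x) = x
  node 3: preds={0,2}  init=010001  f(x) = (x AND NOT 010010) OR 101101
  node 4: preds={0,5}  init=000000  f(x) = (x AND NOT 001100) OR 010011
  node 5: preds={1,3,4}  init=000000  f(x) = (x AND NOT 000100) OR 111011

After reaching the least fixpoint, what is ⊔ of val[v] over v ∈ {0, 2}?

Iteration log — 14 steps:
  step 1. node 0  ⊔preds=010001  new=111110  old=000000  +wl: 
  step 2. node 1  ⊔preds=000000  new=011011  old=000000  +wl: 
  step 3. node 2  ⊔preds=111110  new=111110  old=000000  +wl: 0,1
  step 4. node 3  ⊔preds=111110  new=111101  old=010001  +wl: 
  step 5. node 4  ⊔preds=111110  new=110011  old=000000  +wl: 
  step 6. node 5  ⊔preds=111111  new=111011  old=000000  +wl: 2,4
  step 7. node 0  ⊔preds=111111  new=111110  stable
  step 8. node 1  ⊔preds=111110  new=011111  old=011011  +wl: 5
  step 9. node 2  ⊔preds=111111  new=111111  old=111110  +wl: 0,1,3
  step 10. node 4  ⊔preds=111111  new=110011  stable
  step 11. node 5  ⊔preds=111111  new=111011  stable
  step 12. node 0  ⊔preds=111111  new=111110  stable
  step 13. node 1  ⊔preds=111111  new=011111  stable
  step 14. node 3  ⊔preds=111111  new=111101  stable

Least fixpoint reached:
  node 0: 111110
  node 1: 011111
  node 2: 111111
  node 3: 111101
  node 4: 110011
  node 5: 111011

111111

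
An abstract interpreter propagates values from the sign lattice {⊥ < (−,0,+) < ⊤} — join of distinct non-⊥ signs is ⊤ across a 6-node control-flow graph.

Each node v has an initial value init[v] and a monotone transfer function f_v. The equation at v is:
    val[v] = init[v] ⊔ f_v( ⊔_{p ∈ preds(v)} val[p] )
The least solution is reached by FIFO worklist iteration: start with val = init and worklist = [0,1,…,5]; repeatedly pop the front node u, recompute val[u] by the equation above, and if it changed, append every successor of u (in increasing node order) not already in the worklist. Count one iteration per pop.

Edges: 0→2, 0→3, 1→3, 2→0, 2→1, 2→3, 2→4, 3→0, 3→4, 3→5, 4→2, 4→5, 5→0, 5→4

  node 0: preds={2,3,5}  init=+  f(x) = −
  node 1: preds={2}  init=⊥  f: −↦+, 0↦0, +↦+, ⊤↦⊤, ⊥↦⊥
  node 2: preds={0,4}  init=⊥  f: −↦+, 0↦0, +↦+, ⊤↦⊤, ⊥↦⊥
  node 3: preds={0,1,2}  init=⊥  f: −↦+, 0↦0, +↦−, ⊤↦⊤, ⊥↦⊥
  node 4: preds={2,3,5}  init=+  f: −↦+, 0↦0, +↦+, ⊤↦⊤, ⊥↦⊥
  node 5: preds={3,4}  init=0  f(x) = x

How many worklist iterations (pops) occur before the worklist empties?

Trace (11 dequeues):
  [1] u=0 | in 0 | out ⊤ | prev + | push {}
  [2] u=1 | in ⊥ | out ⊥ | ==
  [3] u=2 | in ⊤ | out ⊤ | prev ⊥ | push {0,1}
  [4] u=3 | in ⊤ | out ⊤ | prev ⊥ | push {}
  [5] u=4 | in ⊤ | out ⊤ | prev + | push {2}
  [6] u=5 | in ⊤ | out ⊤ | prev 0 | push {4}
  [7] u=0 | in ⊤ | out ⊤ | ==
  [8] u=1 | in ⊤ | out ⊤ | prev ⊥ | push {3}
  [9] u=2 | in ⊤ | out ⊤ | ==
  [10] u=4 | in ⊤ | out ⊤ | ==
  [11] u=3 | in ⊤ | out ⊤ | ==

Converged values:
  [0] ⊤
  [1] ⊤
  [2] ⊤
  [3] ⊤
  [4] ⊤
  [5] ⊤

11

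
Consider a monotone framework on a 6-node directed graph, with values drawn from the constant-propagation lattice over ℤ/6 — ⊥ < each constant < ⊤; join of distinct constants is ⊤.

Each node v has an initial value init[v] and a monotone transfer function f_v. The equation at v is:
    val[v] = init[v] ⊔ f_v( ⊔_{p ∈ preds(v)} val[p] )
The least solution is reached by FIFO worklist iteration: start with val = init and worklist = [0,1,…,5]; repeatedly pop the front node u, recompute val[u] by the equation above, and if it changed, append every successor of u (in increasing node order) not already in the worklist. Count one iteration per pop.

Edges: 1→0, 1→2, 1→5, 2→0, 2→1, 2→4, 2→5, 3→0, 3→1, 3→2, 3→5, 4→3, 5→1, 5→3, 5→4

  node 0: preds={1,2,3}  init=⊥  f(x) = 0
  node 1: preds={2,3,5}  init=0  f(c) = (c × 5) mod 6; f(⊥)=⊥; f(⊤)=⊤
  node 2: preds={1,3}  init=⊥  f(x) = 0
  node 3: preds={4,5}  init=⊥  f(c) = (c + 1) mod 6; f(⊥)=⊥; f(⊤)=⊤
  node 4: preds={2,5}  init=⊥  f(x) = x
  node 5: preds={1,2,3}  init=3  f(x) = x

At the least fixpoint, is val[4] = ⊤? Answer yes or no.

Worklist (15 pops):
  #1 pop 0: in=0 → 0 (was ⊥); enqueue []
  #2 pop 1: in=3 → ⊤ (was 0); enqueue [0]
  #3 pop 2: in=⊤ → 0 (was ⊥); enqueue [1]
  #4 pop 3: in=3 → 4 (was ⊥); enqueue [2]
  #5 pop 4: in=⊤ → ⊤ (was ⊥); enqueue [3]
  #6 pop 5: in=⊤ → ⊤ (was 3); enqueue [4]
  #7 pop 0: in=⊤ → 0 (no change)
  #8 pop 1: in=⊤ → ⊤ (no change)
  #9 pop 2: in=⊤ → 0 (no change)
  #10 pop 3: in=⊤ → ⊤ (was 4); enqueue [0,1,2,5]
  #11 pop 4: in=⊤ → ⊤ (no change)
  #12 pop 0: in=⊤ → 0 (no change)
  #13 pop 1: in=⊤ → ⊤ (no change)
  #14 pop 2: in=⊤ → 0 (no change)
  #15 pop 5: in=⊤ → ⊤ (no change)

Fixpoint:
  val[0] = 0
  val[1] = ⊤
  val[2] = 0
  val[3] = ⊤
  val[4] = ⊤
  val[5] = ⊤

yes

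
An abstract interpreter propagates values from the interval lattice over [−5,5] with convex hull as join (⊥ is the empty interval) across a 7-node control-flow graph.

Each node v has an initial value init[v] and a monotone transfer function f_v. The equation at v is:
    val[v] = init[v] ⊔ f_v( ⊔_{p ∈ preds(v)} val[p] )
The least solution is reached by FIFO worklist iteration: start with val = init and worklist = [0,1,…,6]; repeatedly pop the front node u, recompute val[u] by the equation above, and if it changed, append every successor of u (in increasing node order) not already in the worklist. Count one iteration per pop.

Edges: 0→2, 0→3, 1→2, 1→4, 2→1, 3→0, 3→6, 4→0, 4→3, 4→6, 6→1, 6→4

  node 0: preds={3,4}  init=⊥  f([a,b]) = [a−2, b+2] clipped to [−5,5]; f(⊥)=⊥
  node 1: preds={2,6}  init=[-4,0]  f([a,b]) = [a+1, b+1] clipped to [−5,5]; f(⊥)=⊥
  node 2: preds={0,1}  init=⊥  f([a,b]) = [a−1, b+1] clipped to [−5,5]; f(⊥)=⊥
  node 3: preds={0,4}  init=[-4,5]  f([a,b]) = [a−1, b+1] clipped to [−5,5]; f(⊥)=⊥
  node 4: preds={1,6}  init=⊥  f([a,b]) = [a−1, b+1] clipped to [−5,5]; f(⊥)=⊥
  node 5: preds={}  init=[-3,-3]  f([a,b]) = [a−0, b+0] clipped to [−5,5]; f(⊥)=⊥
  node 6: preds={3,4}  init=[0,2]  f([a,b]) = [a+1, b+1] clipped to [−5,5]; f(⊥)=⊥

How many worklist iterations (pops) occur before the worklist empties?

Iteration log — 15 steps:
  step 1. node 0  ⊔preds=[-4,5]  new=[-5,5]  old=⊥  +wl: 
  step 2. node 1  ⊔preds=[0,2]  new=[-4,3]  old=[-4,0]  +wl: 
  step 3. node 2  ⊔preds=[-5,5]  new=[-5,5]  old=⊥  +wl: 1
  step 4. node 3  ⊔preds=[-5,5]  new=[-5,5]  old=[-4,5]  +wl: 0
  step 5. node 4  ⊔preds=[-4,3]  new=[-5,4]  old=⊥  +wl: 3
  step 6. node 5  ⊔preds=⊥  new=[-3,-3]  stable
  step 7. node 6  ⊔preds=[-5,5]  new=[-4,5]  old=[0,2]  +wl: 4
  step 8. node 1  ⊔preds=[-5,5]  new=[-4,5]  old=[-4,3]  +wl: 2
  step 9. node 0  ⊔preds=[-5,5]  new=[-5,5]  stable
  step 10. node 3  ⊔preds=[-5,5]  new=[-5,5]  stable
  step 11. node 4  ⊔preds=[-4,5]  new=[-5,5]  old=[-5,4]  +wl: 0,3,6
  step 12. node 2  ⊔preds=[-5,5]  new=[-5,5]  stable
  step 13. node 0  ⊔preds=[-5,5]  new=[-5,5]  stable
  step 14. node 3  ⊔preds=[-5,5]  new=[-5,5]  stable
  step 15. node 6  ⊔preds=[-5,5]  new=[-4,5]  stable

Least fixpoint reached:
  node 0: [-5,5]
  node 1: [-4,5]
  node 2: [-5,5]
  node 3: [-5,5]
  node 4: [-5,5]
  node 5: [-3,-3]
  node 6: [-4,5]

15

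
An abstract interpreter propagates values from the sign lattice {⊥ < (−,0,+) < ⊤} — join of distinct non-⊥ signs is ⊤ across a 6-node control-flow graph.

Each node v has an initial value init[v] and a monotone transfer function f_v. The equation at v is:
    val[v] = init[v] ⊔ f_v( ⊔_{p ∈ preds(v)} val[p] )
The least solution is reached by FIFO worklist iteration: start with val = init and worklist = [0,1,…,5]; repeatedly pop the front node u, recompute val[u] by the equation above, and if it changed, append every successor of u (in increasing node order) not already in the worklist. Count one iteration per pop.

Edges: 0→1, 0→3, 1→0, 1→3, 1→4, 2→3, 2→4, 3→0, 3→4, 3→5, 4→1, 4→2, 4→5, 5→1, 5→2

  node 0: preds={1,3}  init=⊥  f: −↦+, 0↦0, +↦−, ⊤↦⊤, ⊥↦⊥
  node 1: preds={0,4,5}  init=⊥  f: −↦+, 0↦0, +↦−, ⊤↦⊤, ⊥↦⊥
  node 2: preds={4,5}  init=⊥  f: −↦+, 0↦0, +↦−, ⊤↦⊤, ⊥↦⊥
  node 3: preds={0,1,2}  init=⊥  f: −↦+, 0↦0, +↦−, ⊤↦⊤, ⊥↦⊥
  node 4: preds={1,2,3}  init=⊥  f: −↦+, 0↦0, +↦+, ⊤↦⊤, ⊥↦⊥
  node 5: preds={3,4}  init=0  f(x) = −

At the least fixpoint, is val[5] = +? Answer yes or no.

Iteration log — 16 steps:
  step 1. node 0  ⊔preds=⊥  new=⊥  stable
  step 2. node 1  ⊔preds=0  new=0  old=⊥  +wl: 0
  step 3. node 2  ⊔preds=0  new=0  old=⊥  +wl: 
  step 4. node 3  ⊔preds=0  new=0  old=⊥  +wl: 
  step 5. node 4  ⊔preds=0  new=0  old=⊥  +wl: 1,2
  step 6. node 5  ⊔preds=0  new=⊤  old=0  +wl: 
  step 7. node 0  ⊔preds=0  new=0  old=⊥  +wl: 3
  step 8. node 1  ⊔preds=⊤  new=⊤  old=0  +wl: 0,4
  step 9. node 2  ⊔preds=⊤  new=⊤  old=0  +wl: 
  step 10. node 3  ⊔preds=⊤  new=⊤  old=0  +wl: 5
  step 11. node 0  ⊔preds=⊤  new=⊤  old=0  +wl: 1,3
  step 12. node 4  ⊔preds=⊤  new=⊤  old=0  +wl: 2
  step 13. node 5  ⊔preds=⊤  new=⊤  stable
  step 14. node 1  ⊔preds=⊤  new=⊤  stable
  step 15. node 3  ⊔preds=⊤  new=⊤  stable
  step 16. node 2  ⊔preds=⊤  new=⊤  stable

Least fixpoint reached:
  node 0: ⊤
  node 1: ⊤
  node 2: ⊤
  node 3: ⊤
  node 4: ⊤
  node 5: ⊤

no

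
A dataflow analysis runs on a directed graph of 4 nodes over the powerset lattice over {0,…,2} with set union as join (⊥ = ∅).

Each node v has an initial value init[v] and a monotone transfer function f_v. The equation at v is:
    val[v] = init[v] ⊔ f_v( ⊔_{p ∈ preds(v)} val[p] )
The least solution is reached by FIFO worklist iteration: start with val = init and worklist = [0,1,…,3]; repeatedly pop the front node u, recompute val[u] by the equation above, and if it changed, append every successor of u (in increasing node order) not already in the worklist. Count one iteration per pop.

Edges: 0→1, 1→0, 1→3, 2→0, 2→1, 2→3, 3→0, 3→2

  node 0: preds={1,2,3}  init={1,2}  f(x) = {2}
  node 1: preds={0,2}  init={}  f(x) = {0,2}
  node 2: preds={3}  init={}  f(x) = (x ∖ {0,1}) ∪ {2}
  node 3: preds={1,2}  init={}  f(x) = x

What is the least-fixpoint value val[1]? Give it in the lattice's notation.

Trace (7 dequeues):
  [1] u=0 | in {} | out {1,2} | ==
  [2] u=1 | in {1,2} | out {0,2} | prev {} | push {0}
  [3] u=2 | in {} | out {2} | prev {} | push {1}
  [4] u=3 | in {0,2} | out {0,2} | prev {} | push {2}
  [5] u=0 | in {0,2} | out {1,2} | ==
  [6] u=1 | in {1,2} | out {0,2} | ==
  [7] u=2 | in {0,2} | out {2} | ==

Converged values:
  [0] {1,2}
  [1] {0,2}
  [2] {2}
  [3] {0,2}

{0,2}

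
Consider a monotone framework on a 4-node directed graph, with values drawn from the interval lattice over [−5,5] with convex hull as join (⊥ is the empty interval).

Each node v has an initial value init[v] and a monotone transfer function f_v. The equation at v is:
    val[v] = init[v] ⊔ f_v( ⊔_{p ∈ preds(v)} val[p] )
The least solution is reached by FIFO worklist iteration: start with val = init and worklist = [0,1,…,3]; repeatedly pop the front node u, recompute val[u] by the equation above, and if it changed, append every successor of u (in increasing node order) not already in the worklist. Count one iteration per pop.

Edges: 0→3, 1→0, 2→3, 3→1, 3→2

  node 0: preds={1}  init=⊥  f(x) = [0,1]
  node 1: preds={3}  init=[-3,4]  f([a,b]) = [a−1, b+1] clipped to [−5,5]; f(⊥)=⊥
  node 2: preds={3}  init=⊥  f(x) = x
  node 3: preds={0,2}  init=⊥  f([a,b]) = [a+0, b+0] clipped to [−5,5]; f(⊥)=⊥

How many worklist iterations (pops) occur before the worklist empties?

Worklist (7 pops):
  #1 pop 0: in=[-3,4] → [0,1] (was ⊥); enqueue []
  #2 pop 1: in=⊥ → [-3,4] (no change)
  #3 pop 2: in=⊥ → ⊥ (no change)
  #4 pop 3: in=[0,1] → [0,1] (was ⊥); enqueue [1,2]
  #5 pop 1: in=[0,1] → [-3,4] (no change)
  #6 pop 2: in=[0,1] → [0,1] (was ⊥); enqueue [3]
  #7 pop 3: in=[0,1] → [0,1] (no change)

Fixpoint:
  val[0] = [0,1]
  val[1] = [-3,4]
  val[2] = [0,1]
  val[3] = [0,1]

7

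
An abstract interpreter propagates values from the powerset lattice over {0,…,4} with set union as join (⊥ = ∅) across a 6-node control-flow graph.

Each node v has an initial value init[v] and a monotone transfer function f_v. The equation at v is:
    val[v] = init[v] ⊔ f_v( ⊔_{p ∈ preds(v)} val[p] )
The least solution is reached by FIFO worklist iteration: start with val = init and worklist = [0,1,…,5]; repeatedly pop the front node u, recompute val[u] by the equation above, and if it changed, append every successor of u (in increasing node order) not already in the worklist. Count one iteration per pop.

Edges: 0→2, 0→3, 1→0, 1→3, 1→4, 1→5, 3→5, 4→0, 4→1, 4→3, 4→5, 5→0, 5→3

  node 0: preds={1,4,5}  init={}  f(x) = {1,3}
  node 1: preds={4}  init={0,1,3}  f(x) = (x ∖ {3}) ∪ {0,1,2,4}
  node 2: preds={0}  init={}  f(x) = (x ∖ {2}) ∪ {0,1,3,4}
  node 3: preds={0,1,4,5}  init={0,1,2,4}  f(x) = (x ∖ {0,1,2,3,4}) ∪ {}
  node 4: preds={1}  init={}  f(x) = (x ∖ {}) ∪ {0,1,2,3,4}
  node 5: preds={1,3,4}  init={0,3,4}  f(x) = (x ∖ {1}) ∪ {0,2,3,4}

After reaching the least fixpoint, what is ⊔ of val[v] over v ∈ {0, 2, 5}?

{0,1,2,3,4}

Iteration log — 9 steps:
  step 1. node 0  ⊔preds={0,1,3,4}  new={1,3}  old={}  +wl: 
  step 2. node 1  ⊔preds={}  new={0,1,2,3,4}  old={0,1,3}  +wl: 0
  step 3. node 2  ⊔preds={1,3}  new={0,1,3,4}  old={}  +wl: 
  step 4. node 3  ⊔preds={0,1,2,3,4}  new={0,1,2,4}  stable
  step 5. node 4  ⊔preds={0,1,2,3,4}  new={0,1,2,3,4}  old={}  +wl: 1,3
  step 6. node 5  ⊔preds={0,1,2,3,4}  new={0,2,3,4}  old={0,3,4}  +wl: 
  step 7. node 0  ⊔preds={0,1,2,3,4}  new={1,3}  stable
  step 8. node 1  ⊔preds={0,1,2,3,4}  new={0,1,2,3,4}  stable
  step 9. node 3  ⊔preds={0,1,2,3,4}  new={0,1,2,4}  stable

Least fixpoint reached:
  node 0: {1,3}
  node 1: {0,1,2,3,4}
  node 2: {0,1,3,4}
  node 3: {0,1,2,4}
  node 4: {0,1,2,3,4}
  node 5: {0,2,3,4}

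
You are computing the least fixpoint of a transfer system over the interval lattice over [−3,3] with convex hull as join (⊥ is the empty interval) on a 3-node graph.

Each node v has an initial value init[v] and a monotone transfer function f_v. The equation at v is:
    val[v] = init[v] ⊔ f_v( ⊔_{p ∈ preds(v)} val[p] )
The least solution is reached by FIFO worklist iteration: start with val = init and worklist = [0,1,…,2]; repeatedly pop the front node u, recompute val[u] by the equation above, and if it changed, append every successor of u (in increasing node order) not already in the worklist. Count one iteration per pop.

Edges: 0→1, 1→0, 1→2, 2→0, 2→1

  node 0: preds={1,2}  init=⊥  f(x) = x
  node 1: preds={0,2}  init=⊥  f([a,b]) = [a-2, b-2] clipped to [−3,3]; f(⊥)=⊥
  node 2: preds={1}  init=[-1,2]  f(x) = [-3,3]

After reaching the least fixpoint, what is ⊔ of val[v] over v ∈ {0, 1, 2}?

Iteration log — 7 steps:
  step 1. node 0  ⊔preds=[-1,2]  new=[-1,2]  old=⊥  +wl: 
  step 2. node 1  ⊔preds=[-1,2]  new=[-3,0]  old=⊥  +wl: 0
  step 3. node 2  ⊔preds=[-3,0]  new=[-3,3]  old=[-1,2]  +wl: 1
  step 4. node 0  ⊔preds=[-3,3]  new=[-3,3]  old=[-1,2]  +wl: 
  step 5. node 1  ⊔preds=[-3,3]  new=[-3,1]  old=[-3,0]  +wl: 0,2
  step 6. node 0  ⊔preds=[-3,3]  new=[-3,3]  stable
  step 7. node 2  ⊔preds=[-3,1]  new=[-3,3]  stable

Least fixpoint reached:
  node 0: [-3,3]
  node 1: [-3,1]
  node 2: [-3,3]

[-3,3]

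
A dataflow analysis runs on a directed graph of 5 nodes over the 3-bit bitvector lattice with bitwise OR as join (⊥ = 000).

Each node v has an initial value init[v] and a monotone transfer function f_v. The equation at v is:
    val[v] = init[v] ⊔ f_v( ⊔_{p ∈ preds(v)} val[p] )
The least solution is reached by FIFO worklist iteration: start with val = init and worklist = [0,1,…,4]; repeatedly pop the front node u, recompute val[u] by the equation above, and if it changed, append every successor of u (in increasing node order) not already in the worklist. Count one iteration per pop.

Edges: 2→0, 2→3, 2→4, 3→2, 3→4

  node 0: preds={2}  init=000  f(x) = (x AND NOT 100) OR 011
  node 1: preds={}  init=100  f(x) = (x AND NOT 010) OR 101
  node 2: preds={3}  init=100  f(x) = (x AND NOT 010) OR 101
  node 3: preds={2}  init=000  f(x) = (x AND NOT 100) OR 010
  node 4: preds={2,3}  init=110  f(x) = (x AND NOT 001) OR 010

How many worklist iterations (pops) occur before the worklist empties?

7

Trace (7 dequeues):
  [1] u=0 | in 100 | out 011 | prev 000 | push {}
  [2] u=1 | in 000 | out 101 | prev 100 | push {}
  [3] u=2 | in 000 | out 101 | prev 100 | push {0}
  [4] u=3 | in 101 | out 011 | prev 000 | push {2}
  [5] u=4 | in 111 | out 110 | ==
  [6] u=0 | in 101 | out 011 | ==
  [7] u=2 | in 011 | out 101 | ==

Converged values:
  [0] 011
  [1] 101
  [2] 101
  [3] 011
  [4] 110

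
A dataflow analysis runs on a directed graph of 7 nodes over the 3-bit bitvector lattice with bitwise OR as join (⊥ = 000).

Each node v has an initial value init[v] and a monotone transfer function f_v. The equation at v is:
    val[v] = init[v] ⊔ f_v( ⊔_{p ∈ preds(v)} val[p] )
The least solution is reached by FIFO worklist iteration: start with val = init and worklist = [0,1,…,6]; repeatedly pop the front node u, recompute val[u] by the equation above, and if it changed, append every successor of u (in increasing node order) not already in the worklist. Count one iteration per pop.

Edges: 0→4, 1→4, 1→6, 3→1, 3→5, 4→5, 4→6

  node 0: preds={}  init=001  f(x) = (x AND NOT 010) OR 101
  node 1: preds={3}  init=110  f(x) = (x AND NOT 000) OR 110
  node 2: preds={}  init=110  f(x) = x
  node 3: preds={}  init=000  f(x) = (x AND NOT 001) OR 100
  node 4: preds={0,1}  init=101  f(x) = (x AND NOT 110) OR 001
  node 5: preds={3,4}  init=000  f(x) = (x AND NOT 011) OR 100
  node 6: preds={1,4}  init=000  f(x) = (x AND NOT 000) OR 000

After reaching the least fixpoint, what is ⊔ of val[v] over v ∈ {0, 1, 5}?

111

Trace (8 dequeues):
  [1] u=0 | in 000 | out 101 | prev 001 | push {}
  [2] u=1 | in 000 | out 110 | ==
  [3] u=2 | in 000 | out 110 | ==
  [4] u=3 | in 000 | out 100 | prev 000 | push {1}
  [5] u=4 | in 111 | out 101 | ==
  [6] u=5 | in 101 | out 100 | prev 000 | push {}
  [7] u=6 | in 111 | out 111 | prev 000 | push {}
  [8] u=1 | in 100 | out 110 | ==

Converged values:
  [0] 101
  [1] 110
  [2] 110
  [3] 100
  [4] 101
  [5] 100
  [6] 111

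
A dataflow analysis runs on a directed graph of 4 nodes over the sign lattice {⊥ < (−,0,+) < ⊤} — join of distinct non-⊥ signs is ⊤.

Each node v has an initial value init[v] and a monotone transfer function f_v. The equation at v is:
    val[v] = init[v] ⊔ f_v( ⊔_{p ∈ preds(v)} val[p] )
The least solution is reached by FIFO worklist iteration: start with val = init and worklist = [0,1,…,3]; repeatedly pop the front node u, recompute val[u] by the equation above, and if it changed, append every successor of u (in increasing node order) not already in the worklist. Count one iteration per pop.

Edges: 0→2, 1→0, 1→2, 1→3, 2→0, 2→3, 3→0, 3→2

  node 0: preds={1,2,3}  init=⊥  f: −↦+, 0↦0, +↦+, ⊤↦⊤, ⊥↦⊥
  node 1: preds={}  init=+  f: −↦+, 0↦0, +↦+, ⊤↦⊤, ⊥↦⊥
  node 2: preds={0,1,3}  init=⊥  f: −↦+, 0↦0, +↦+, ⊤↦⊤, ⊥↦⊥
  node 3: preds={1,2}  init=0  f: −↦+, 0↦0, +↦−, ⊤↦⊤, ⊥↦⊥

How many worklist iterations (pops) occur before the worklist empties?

6

Trace (6 dequeues):
  [1] u=0 | in ⊤ | out ⊤ | prev ⊥ | push {}
  [2] u=1 | in ⊥ | out + | ==
  [3] u=2 | in ⊤ | out ⊤ | prev ⊥ | push {0}
  [4] u=3 | in ⊤ | out ⊤ | prev 0 | push {2}
  [5] u=0 | in ⊤ | out ⊤ | ==
  [6] u=2 | in ⊤ | out ⊤ | ==

Converged values:
  [0] ⊤
  [1] +
  [2] ⊤
  [3] ⊤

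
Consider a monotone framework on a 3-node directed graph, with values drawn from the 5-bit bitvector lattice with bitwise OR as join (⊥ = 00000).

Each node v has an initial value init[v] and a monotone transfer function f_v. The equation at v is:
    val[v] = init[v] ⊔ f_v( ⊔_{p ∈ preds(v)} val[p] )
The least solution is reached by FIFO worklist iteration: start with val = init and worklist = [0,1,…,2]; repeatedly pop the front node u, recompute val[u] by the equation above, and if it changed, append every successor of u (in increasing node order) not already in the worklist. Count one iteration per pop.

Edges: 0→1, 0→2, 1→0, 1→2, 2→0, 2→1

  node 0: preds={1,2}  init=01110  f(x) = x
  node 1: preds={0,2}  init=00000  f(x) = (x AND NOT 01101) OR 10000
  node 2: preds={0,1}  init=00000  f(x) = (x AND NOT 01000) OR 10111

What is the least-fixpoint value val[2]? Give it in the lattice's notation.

10111

Iteration log — 6 steps:
  step 1. node 0  ⊔preds=00000  new=01110  stable
  step 2. node 1  ⊔preds=01110  new=10010  old=00000  +wl: 0
  step 3. node 2  ⊔preds=11110  new=10111  old=00000  +wl: 1
  step 4. node 0  ⊔preds=10111  new=11111  old=01110  +wl: 2
  step 5. node 1  ⊔preds=11111  new=10010  stable
  step 6. node 2  ⊔preds=11111  new=10111  stable

Least fixpoint reached:
  node 0: 11111
  node 1: 10010
  node 2: 10111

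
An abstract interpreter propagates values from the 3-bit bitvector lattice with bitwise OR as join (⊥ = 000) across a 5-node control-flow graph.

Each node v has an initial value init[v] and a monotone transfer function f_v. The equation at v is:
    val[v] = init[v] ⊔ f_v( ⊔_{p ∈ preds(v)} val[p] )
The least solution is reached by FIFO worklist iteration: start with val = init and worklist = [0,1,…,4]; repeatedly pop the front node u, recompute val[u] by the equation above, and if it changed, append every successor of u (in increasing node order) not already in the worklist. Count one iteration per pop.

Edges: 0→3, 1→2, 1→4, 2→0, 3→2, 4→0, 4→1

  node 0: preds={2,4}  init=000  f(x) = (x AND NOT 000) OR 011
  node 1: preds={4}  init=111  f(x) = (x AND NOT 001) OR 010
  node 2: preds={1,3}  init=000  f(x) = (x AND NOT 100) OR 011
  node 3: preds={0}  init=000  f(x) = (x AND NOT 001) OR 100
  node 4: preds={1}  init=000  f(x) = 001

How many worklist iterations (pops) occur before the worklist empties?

8

Iteration log — 8 steps:
  step 1. node 0  ⊔preds=000  new=011  old=000  +wl: 
  step 2. node 1  ⊔preds=000  new=111  stable
  step 3. node 2  ⊔preds=111  new=011  old=000  +wl: 0
  step 4. node 3  ⊔preds=011  new=110  old=000  +wl: 2
  step 5. node 4  ⊔preds=111  new=001  old=000  +wl: 1
  step 6. node 0  ⊔preds=011  new=011  stable
  step 7. node 2  ⊔preds=111  new=011  stable
  step 8. node 1  ⊔preds=001  new=111  stable

Least fixpoint reached:
  node 0: 011
  node 1: 111
  node 2: 011
  node 3: 110
  node 4: 001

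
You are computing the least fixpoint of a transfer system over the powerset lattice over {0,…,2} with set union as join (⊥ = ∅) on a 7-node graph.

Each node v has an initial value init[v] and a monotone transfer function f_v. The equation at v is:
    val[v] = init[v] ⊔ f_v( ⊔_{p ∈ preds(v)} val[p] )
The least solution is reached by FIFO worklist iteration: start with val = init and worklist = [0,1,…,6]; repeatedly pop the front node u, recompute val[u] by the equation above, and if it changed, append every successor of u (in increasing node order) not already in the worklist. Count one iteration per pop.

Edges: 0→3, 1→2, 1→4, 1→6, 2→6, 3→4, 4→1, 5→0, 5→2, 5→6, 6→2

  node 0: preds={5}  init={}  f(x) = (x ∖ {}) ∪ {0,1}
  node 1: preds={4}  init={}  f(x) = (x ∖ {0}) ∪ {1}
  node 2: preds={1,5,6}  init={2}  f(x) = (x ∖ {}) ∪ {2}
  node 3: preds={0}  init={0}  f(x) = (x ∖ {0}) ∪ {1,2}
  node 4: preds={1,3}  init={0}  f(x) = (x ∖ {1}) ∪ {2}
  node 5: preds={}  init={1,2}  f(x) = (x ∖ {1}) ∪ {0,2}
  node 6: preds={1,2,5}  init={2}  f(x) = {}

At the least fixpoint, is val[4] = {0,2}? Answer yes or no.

Worklist (12 pops):
  #1 pop 0: in={1,2} → {0,1,2} (was {}); enqueue []
  #2 pop 1: in={0} → {1} (was {}); enqueue []
  #3 pop 2: in={1,2} → {1,2} (was {2}); enqueue []
  #4 pop 3: in={0,1,2} → {0,1,2} (was {0}); enqueue []
  #5 pop 4: in={0,1,2} → {0,2} (was {0}); enqueue [1]
  #6 pop 5: in={} → {0,1,2} (was {1,2}); enqueue [0,2]
  #7 pop 6: in={0,1,2} → {2} (no change)
  #8 pop 1: in={0,2} → {1,2} (was {1}); enqueue [4,6]
  #9 pop 0: in={0,1,2} → {0,1,2} (no change)
  #10 pop 2: in={0,1,2} → {0,1,2} (was {1,2}); enqueue []
  #11 pop 4: in={0,1,2} → {0,2} (no change)
  #12 pop 6: in={0,1,2} → {2} (no change)

Fixpoint:
  val[0] = {0,1,2}
  val[1] = {1,2}
  val[2] = {0,1,2}
  val[3] = {0,1,2}
  val[4] = {0,2}
  val[5] = {0,1,2}
  val[6] = {2}

yes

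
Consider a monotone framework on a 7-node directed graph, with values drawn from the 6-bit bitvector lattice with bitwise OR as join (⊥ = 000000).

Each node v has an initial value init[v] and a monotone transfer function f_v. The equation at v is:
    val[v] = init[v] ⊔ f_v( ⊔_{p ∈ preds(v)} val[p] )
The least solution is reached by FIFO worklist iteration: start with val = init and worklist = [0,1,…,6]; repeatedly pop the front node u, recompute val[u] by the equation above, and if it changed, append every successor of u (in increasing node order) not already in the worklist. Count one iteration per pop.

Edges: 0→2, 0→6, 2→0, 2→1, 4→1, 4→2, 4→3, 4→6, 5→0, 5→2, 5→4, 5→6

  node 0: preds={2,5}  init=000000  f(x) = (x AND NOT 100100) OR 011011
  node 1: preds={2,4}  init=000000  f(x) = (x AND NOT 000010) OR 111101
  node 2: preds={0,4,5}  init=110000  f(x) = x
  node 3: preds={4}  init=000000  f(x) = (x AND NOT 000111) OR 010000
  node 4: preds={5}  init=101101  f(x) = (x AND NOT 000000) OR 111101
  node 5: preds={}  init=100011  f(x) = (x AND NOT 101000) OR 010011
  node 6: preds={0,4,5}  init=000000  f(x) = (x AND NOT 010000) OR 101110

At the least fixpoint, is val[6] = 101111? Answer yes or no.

Trace (12 dequeues):
  [1] u=0 | in 110011 | out 011011 | prev 000000 | push {}
  [2] u=1 | in 111101 | out 111101 | prev 000000 | push {}
  [3] u=2 | in 111111 | out 111111 | prev 110000 | push {0,1}
  [4] u=3 | in 101101 | out 111000 | prev 000000 | push {}
  [5] u=4 | in 100011 | out 111111 | prev 101101 | push {2,3}
  [6] u=5 | in 000000 | out 110011 | prev 100011 | push {4}
  [7] u=6 | in 111111 | out 101111 | prev 000000 | push {}
  [8] u=0 | in 111111 | out 011011 | ==
  [9] u=1 | in 111111 | out 111101 | ==
  [10] u=2 | in 111111 | out 111111 | ==
  [11] u=3 | in 111111 | out 111000 | ==
  [12] u=4 | in 110011 | out 111111 | ==

Converged values:
  [0] 011011
  [1] 111101
  [2] 111111
  [3] 111000
  [4] 111111
  [5] 110011
  [6] 101111

yes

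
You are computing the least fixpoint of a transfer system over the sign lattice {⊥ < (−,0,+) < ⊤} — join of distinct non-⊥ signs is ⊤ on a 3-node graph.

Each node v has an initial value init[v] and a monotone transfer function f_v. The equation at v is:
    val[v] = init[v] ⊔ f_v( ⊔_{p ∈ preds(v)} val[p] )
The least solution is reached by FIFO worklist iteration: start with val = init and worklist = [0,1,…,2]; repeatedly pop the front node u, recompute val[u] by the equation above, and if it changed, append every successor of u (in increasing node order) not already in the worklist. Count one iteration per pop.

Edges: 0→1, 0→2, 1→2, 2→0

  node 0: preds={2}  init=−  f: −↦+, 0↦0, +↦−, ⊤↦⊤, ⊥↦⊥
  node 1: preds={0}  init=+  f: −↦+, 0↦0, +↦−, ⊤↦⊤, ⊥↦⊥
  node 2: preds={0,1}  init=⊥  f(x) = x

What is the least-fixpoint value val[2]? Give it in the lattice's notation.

⊤

Trace (6 dequeues):
  [1] u=0 | in ⊥ | out − | ==
  [2] u=1 | in − | out + | ==
  [3] u=2 | in ⊤ | out ⊤ | prev ⊥ | push {0}
  [4] u=0 | in ⊤ | out ⊤ | prev − | push {1,2}
  [5] u=1 | in ⊤ | out ⊤ | prev + | push {}
  [6] u=2 | in ⊤ | out ⊤ | ==

Converged values:
  [0] ⊤
  [1] ⊤
  [2] ⊤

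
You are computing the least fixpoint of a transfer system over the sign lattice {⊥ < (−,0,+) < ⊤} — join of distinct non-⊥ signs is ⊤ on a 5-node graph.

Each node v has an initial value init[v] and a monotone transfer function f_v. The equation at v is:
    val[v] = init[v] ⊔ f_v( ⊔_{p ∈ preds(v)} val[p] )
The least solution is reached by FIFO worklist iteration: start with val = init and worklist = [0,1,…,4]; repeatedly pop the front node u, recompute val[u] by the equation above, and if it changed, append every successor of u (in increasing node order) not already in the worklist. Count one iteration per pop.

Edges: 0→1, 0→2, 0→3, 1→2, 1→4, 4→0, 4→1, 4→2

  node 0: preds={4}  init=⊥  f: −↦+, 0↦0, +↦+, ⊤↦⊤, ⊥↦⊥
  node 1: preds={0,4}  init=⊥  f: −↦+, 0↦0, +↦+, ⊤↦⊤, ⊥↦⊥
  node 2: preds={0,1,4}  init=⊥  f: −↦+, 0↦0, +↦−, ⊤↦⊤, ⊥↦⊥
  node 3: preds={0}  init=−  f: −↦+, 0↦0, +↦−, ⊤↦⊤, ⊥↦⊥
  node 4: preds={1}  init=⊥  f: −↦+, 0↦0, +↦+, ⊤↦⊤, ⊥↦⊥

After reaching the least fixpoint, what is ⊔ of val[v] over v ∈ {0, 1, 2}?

Worklist (5 pops):
  #1 pop 0: in=⊥ → ⊥ (no change)
  #2 pop 1: in=⊥ → ⊥ (no change)
  #3 pop 2: in=⊥ → ⊥ (no change)
  #4 pop 3: in=⊥ → − (no change)
  #5 pop 4: in=⊥ → ⊥ (no change)

Fixpoint:
  val[0] = ⊥
  val[1] = ⊥
  val[2] = ⊥
  val[3] = −
  val[4] = ⊥

⊥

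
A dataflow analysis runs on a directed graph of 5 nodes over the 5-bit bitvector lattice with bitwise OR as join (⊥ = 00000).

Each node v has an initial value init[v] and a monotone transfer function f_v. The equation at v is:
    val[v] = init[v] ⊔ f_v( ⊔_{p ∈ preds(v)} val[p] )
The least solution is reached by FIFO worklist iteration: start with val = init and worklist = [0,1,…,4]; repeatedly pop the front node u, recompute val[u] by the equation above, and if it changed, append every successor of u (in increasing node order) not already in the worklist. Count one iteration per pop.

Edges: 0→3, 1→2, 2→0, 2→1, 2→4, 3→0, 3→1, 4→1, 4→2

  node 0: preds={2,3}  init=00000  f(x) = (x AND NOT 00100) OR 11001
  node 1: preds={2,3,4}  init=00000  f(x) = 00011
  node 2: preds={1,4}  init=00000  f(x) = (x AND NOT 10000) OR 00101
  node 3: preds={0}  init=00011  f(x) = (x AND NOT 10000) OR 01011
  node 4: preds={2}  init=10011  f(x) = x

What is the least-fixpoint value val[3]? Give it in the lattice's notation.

01011

Iteration log — 8 steps:
  step 1. node 0  ⊔preds=00011  new=11011  old=00000  +wl: 
  step 2. node 1  ⊔preds=10011  new=00011  old=00000  +wl: 
  step 3. node 2  ⊔preds=10011  new=00111  old=00000  +wl: 0,1
  step 4. node 3  ⊔preds=11011  new=01011  old=00011  +wl: 
  step 5. node 4  ⊔preds=00111  new=10111  old=10011  +wl: 2
  step 6. node 0  ⊔preds=01111  new=11011  stable
  step 7. node 1  ⊔preds=11111  new=00011  stable
  step 8. node 2  ⊔preds=10111  new=00111  stable

Least fixpoint reached:
  node 0: 11011
  node 1: 00011
  node 2: 00111
  node 3: 01011
  node 4: 10111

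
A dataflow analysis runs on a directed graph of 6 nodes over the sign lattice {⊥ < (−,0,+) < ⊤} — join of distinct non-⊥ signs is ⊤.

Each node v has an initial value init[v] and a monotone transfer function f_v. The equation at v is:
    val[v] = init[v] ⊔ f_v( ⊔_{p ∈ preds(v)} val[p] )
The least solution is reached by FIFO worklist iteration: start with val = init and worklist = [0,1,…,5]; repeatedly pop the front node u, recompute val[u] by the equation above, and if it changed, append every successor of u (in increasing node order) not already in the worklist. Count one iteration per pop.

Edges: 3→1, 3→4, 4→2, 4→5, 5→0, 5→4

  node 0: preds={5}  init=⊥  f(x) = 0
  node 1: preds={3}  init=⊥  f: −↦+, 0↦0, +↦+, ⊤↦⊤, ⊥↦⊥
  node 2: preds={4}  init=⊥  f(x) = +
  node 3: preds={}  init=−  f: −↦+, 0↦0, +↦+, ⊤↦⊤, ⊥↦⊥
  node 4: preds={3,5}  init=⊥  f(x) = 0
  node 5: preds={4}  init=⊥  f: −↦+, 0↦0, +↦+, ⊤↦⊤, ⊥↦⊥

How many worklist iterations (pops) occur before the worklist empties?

Iteration log — 9 steps:
  step 1. node 0  ⊔preds=⊥  new=0  old=⊥  +wl: 
  step 2. node 1  ⊔preds=−  new=+  old=⊥  +wl: 
  step 3. node 2  ⊔preds=⊥  new=+  old=⊥  +wl: 
  step 4. node 3  ⊔preds=⊥  new=−  stable
  step 5. node 4  ⊔preds=−  new=0  old=⊥  +wl: 2
  step 6. node 5  ⊔preds=0  new=0  old=⊥  +wl: 0,4
  step 7. node 2  ⊔preds=0  new=+  stable
  step 8. node 0  ⊔preds=0  new=0  stable
  step 9. node 4  ⊔preds=⊤  new=0  stable

Least fixpoint reached:
  node 0: 0
  node 1: +
  node 2: +
  node 3: −
  node 4: 0
  node 5: 0

9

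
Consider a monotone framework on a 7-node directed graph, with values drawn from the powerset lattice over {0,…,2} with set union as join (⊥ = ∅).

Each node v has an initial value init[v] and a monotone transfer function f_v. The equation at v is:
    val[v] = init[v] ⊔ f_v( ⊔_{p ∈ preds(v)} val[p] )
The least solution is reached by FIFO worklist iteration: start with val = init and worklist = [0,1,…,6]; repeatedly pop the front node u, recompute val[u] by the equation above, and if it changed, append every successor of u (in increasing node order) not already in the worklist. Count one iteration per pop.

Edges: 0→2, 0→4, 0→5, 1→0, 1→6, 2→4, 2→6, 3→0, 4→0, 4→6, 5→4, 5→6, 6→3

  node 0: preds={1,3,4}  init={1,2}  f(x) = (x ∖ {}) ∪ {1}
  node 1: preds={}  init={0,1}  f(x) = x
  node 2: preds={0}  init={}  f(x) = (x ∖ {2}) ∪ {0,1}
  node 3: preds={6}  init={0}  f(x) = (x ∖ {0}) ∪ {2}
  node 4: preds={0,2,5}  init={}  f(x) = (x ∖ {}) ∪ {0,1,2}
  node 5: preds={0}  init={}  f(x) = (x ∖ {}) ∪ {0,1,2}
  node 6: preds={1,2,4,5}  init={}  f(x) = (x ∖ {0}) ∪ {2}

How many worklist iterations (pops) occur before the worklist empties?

11

Worklist (11 pops):
  #1 pop 0: in={0,1} → {0,1,2} (was {1,2}); enqueue []
  #2 pop 1: in={} → {0,1} (no change)
  #3 pop 2: in={0,1,2} → {0,1} (was {}); enqueue []
  #4 pop 3: in={} → {0,2} (was {0}); enqueue [0]
  #5 pop 4: in={0,1,2} → {0,1,2} (was {}); enqueue []
  #6 pop 5: in={0,1,2} → {0,1,2} (was {}); enqueue [4]
  #7 pop 6: in={0,1,2} → {1,2} (was {}); enqueue [3]
  #8 pop 0: in={0,1,2} → {0,1,2} (no change)
  #9 pop 4: in={0,1,2} → {0,1,2} (no change)
  #10 pop 3: in={1,2} → {0,1,2} (was {0,2}); enqueue [0]
  #11 pop 0: in={0,1,2} → {0,1,2} (no change)

Fixpoint:
  val[0] = {0,1,2}
  val[1] = {0,1}
  val[2] = {0,1}
  val[3] = {0,1,2}
  val[4] = {0,1,2}
  val[5] = {0,1,2}
  val[6] = {1,2}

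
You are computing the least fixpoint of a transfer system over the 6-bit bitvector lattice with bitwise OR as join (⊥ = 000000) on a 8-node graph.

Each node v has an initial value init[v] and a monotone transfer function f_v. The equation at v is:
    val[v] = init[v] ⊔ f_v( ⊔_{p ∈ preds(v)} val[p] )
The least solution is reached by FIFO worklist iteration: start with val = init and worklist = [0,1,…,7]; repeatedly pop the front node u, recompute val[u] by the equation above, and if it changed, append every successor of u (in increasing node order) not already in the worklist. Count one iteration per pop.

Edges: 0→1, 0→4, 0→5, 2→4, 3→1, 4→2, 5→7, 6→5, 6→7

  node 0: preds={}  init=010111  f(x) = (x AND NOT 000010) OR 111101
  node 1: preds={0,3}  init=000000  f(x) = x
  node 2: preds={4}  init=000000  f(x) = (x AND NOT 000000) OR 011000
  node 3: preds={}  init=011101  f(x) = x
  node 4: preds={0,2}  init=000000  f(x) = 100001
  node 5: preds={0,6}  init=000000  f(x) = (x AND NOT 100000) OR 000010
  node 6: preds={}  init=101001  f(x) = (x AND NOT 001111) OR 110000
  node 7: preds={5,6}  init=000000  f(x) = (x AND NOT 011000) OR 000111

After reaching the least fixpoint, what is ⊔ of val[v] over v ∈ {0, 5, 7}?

111111

Iteration log — 11 steps:
  step 1. node 0  ⊔preds=000000  new=111111  old=010111  +wl: 
  step 2. node 1  ⊔preds=111111  new=111111  old=000000  +wl: 
  step 3. node 2  ⊔preds=000000  new=011000  old=000000  +wl: 
  step 4. node 3  ⊔preds=000000  new=011101  stable
  step 5. node 4  ⊔preds=111111  new=100001  old=000000  +wl: 2
  step 6. node 5  ⊔preds=111111  new=011111  old=000000  +wl: 
  step 7. node 6  ⊔preds=000000  new=111001  old=101001  +wl: 5
  step 8. node 7  ⊔preds=111111  new=100111  old=000000  +wl: 
  step 9. node 2  ⊔preds=100001  new=111001  old=011000  +wl: 4
  step 10. node 5  ⊔preds=111111  new=011111  stable
  step 11. node 4  ⊔preds=111111  new=100001  stable

Least fixpoint reached:
  node 0: 111111
  node 1: 111111
  node 2: 111001
  node 3: 011101
  node 4: 100001
  node 5: 011111
  node 6: 111001
  node 7: 100111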